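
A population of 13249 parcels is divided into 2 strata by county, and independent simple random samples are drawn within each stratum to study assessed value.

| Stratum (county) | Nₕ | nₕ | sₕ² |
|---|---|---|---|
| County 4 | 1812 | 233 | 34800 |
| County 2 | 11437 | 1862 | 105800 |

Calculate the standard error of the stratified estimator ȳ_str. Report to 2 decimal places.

6.15

Var(ȳ_str) = Σₕ Wₕ²(1 − fₕ)sₕ²/nₕ with Wₕ = Nₕ/N, N = 13249.
County 4: Wₕ = 0.13676504; term = 0.13676504²·(1 − 0.12858720)·34800/233 = 2.4344309.
County 2: Wₕ = 0.86323496; term = 0.86323496²·(1 − 0.16280493)·105800/1862 = 35.447915.
Sum = 37.882346.
SE = √(37.882346) = 6.15.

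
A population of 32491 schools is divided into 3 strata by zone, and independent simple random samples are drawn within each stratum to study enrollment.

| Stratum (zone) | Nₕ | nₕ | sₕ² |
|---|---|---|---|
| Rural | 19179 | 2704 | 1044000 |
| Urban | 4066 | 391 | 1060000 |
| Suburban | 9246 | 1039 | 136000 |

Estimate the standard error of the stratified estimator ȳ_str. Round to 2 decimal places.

Var(ȳ_str) = Σₕ Wₕ²(1 − fₕ)sₕ²/nₕ with Wₕ = Nₕ/N, N = 32491.
Rural: Wₕ = 0.59028654; term = 0.59028654²·(1 − 0.14098754)·1044000/2704 = 115.56306.
Urban: Wₕ = 0.12514235; term = 0.12514235²·(1 − 0.09616331)·1060000/391 = 38.373169.
Suburban: Wₕ = 0.28457111; term = 0.28457111²·(1 − 0.11237292)·136000/1039 = 9.4088279.
Sum = 163.34506.
SE = √(163.34506) = 12.78.

12.78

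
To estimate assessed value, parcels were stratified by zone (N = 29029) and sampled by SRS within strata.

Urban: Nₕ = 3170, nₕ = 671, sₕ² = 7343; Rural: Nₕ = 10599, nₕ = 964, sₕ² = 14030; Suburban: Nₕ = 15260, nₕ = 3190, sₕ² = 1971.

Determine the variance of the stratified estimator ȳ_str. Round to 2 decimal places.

2.00

Var(ȳ_str) = Σₕ Wₕ²(1 − fₕ)sₕ²/nₕ with Wₕ = Nₕ/N, N = 29029.
Urban: Wₕ = 0.10920114; term = 0.10920114²·(1 − 0.21167192)·7343/671 = 0.1028756.
Rural: Wₕ = 0.36511764; term = 0.36511764²·(1 − 0.09095198)·14030/964 = 1.763734.
Suburban: Wₕ = 0.52568122; term = 0.52568122²·(1 − 0.20904325)·1971/3190 = 0.13504969.
Sum = 2.0016593.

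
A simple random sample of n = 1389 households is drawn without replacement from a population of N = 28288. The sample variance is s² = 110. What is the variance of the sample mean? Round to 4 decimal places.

0.0753

Under SRS without replacement, Var(ȳ) = (1 − f)·s²/n with f = n/N = 1389/28288 = 0.04910209.
Var(ȳ) = (1 − 0.04910209)·110/1389 = 0.95089791·0.079193665 = 0.07530509.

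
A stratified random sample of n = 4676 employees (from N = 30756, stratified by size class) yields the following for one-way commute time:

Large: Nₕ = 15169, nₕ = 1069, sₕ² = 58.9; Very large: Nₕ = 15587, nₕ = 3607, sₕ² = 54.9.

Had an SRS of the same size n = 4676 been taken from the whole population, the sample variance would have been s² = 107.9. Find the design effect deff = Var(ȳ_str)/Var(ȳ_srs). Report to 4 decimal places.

0.7902

Var(ȳ_str) = Σ Wₕ²(1−fₕ)sₕ²/nₕ with Wₕ = Nₕ/30756:
  Large: (15169/30756)²·(1−1069/15169)·58.9/1069 = 0.012458161
  Very large: (15587/30756)²·(1−3607/15587)·54.9/3607 = 0.0030045944
  → Var(ȳ_str) = 0.015462755.
Var(ȳ_srs) = (1 − 4676/30756)·107.9/4676 = 0.019567019.
deff = 0.015462755 / 0.019567019 = 0.7902.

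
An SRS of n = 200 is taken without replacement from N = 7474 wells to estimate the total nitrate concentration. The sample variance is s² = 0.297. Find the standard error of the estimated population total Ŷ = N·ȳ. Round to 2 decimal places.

Var(Ŷ) = N²·Var(ȳ) = N²·(1 − n/N)·s²/n.
f = 200/7474 = 0.02675943; Var(ȳ) = 0.97324057·0.297/200 = 0.0014452622.
Var(Ŷ) = 7474² · 0.0014452622 = 80733.323.
SE(Ŷ) = √(80733.323) = 284.14.

284.14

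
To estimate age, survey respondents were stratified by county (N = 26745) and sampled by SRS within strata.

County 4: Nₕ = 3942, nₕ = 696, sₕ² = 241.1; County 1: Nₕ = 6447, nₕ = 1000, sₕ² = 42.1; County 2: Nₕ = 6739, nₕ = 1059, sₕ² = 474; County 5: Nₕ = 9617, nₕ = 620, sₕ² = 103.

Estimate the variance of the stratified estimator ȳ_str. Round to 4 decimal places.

0.0523

Var(ȳ_str) = Σₕ Wₕ²(1 − fₕ)sₕ²/nₕ with Wₕ = Nₕ/N, N = 26745.
County 4: Wₕ = 0.14739204; term = 0.14739204²·(1 − 0.17656012)·241.1/696 = 0.006196806.
County 1: Wₕ = 0.24105440; term = 0.24105440²·(1 − 0.15511090)·42.1/1000 = 0.0020668642.
County 2: Wₕ = 0.25197233; term = 0.25197233²·(1 − 0.15714498)·474/1059 = 0.023951955.
County 5: Wₕ = 0.35958123; term = 0.35958123²·(1 − 0.06446917)·103/620 = 0.020095447.
Sum = 0.052311072.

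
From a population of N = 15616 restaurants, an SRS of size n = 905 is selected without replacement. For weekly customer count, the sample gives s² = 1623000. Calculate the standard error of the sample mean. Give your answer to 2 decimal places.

Under SRS without replacement, Var(ȳ) = (1 − f)·s²/n with f = n/N = 905/15616 = 0.05795338.
Var(ȳ) = (1 − 0.05795338)·1623000/905 = 0.94204662·1793.3702 = 1689.4383.
SE(ȳ) = √(1689.4383) = 41.10.

41.10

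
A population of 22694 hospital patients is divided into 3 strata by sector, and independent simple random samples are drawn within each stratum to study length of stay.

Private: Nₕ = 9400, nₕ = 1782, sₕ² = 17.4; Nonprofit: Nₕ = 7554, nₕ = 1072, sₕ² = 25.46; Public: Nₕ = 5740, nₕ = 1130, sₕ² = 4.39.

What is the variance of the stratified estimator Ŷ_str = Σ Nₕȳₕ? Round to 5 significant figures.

Var(Ŷ_str) = Σₕ Nₕ²(1 − fₕ)sₕ²/nₕ.
Private: 9400²·(1 − 1782/9400)·17.4/1782 = 699214.41.
Nonprofit: 7554²·(1 − 1072/7554)·25.46/1072 = 1.1629194 × 10^6.
Public: 5740²·(1 − 1130/5740)·4.39/1130 = 102801.37.
Sum = 1.9649352 × 10^6.

1.9649 × 10^6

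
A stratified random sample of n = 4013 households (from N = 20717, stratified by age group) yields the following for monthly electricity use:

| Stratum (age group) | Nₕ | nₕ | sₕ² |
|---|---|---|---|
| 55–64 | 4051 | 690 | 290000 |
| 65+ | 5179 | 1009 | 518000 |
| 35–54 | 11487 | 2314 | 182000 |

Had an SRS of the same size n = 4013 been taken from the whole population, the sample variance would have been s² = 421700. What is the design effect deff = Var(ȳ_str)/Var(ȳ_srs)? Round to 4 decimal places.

Var(ȳ_str) = Σ Wₕ²(1−fₕ)sₕ²/nₕ with Wₕ = Nₕ/20717:
  55–64: (4051/20717)²·(1−690/4051)·290000/690 = 13.33294
  65+: (5179/20717)²·(1−1009/5179)·518000/1009 = 25.832523
  35–54: (11487/20717)²·(1−2314/11487)·182000/2314 = 19.309557
  → Var(ȳ_str) = 58.47502.
Var(ȳ_srs) = (1 − 4013/20717)·421700/4013 = 84.728215.
deff = 58.47502 / 84.728215 = 0.6901.

0.6901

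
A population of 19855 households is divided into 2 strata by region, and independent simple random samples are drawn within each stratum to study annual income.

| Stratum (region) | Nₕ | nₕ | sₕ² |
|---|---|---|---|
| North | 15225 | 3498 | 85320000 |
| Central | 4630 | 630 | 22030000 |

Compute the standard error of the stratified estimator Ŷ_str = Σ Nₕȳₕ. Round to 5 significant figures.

Var(Ŷ_str) = Σₕ Nₕ²(1 − fₕ)sₕ²/nₕ.
North: 15225²·(1 − 3498/15225)·85320000/3498 = 4.3548707 × 10^12.
Central: 4630²·(1 − 630/4630)·22030000/630 = 6.4761206 × 10^11.
Sum = 5.0024828 × 10^12.
SE = √(5.0024828 × 10^12) = 2.2366 × 10^6.

2.2366 × 10^6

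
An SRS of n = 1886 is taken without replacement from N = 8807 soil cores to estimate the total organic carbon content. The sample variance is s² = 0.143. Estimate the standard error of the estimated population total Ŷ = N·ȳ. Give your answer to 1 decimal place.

68.0

Var(Ŷ) = N²·Var(ȳ) = N²·(1 − n/N)·s²/n.
f = 1886/8807 = 0.21414784; Var(ȳ) = 0.78585216·0.143/1886 = 5.9584761 × 10^-5.
Var(Ŷ) = 8807² · (5.9584761 × 10^-5) = 4621.5877.
SE(Ŷ) = √(4621.5877) = 68.0.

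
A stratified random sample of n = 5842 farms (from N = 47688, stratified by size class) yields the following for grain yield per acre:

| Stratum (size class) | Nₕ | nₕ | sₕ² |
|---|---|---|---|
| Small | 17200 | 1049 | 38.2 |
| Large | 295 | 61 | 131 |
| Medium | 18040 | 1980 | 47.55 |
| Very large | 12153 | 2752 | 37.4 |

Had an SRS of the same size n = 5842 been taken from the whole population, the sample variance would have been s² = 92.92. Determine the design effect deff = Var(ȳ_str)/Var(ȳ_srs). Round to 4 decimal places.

Var(ȳ_str) = Σ Wₕ²(1−fₕ)sₕ²/nₕ with Wₕ = Nₕ/47688:
  Small: (17200/47688)²·(1−1049/17200)·38.2/1049 = 0.0044483354
  Large: (295/47688)²·(1−61/295)·131/61 = 6.5187018 × 10^-5
  Medium: (18040/47688)²·(1−1980/18040)·47.55/1980 = 0.0030594911
  Very large: (12153/47688)²·(1−2752/12153)·37.4/2752 = 6.8275125 × 10^-4
  → Var(ȳ_str) = 0.0082557648.
Var(ȳ_srs) = (1 − 5842/47688)·92.92/5842 = 0.013957013.
deff = 0.0082557648 / 0.013957013 = 0.5915.

0.5915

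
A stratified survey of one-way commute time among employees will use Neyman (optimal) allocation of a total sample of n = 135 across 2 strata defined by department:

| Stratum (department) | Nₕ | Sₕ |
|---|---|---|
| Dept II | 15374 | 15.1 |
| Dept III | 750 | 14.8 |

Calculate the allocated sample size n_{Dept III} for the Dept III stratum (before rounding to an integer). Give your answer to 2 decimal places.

6.16

Neyman allocation: nₕ = n·NₕSₕ / Σⱼ NⱼSⱼ.
Σ NⱼSⱼ = 15374·15.1 + 750·14.8 = 243247.4.
n_{Dept III} = 135·750·14.8 / 243247.4 = 6.16.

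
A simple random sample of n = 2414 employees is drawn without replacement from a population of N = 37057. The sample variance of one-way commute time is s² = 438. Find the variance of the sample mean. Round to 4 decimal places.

0.1696

Under SRS without replacement, Var(ȳ) = (1 − f)·s²/n with f = n/N = 2414/37057 = 0.06514289.
Var(ȳ) = (1 − 0.06514289)·438/2414 = 0.93485711·0.18144159 = 0.16962196.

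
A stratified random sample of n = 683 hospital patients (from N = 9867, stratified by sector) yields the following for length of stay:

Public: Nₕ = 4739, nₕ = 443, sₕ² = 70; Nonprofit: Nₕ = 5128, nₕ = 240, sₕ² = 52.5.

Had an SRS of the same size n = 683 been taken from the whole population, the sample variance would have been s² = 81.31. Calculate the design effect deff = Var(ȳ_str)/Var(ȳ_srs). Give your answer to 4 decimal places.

Var(ȳ_str) = Σ Wₕ²(1−fₕ)sₕ²/nₕ with Wₕ = Nₕ/9867:
  Public: (4739/9867)²·(1−443/4739)·70/443 = 0.033042663
  Nonprofit: (5128/9867)²·(1−240/5128)·52.5/240 = 0.05631927
  → Var(ȳ_str) = 0.089361933.
Var(ȳ_srs) = (1 − 683/9867)·81.31/683 = 0.11080772.
deff = 0.089361933 / 0.11080772 = 0.8065.

0.8065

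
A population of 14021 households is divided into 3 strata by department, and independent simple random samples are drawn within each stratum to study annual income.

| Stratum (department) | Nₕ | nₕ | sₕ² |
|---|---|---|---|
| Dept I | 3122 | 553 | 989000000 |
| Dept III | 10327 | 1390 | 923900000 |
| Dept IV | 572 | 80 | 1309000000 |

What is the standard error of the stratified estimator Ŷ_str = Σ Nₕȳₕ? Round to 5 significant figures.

8.9607 × 10^6

Var(Ŷ_str) = Σₕ Nₕ²(1 − fₕ)sₕ²/nₕ.
Dept I: 3122²·(1 − 553/3122)·989000000/553 = 1.434393 × 10^13.
Dept III: 10327²·(1 − 1390/10327)·923900000/1390 = 6.1344567 × 10^13.
Dept IV: 572²·(1 − 80/572)·1309000000/80 = 4.6048002 × 10^12.
Sum = 8.0293297 × 10^13.
SE = √(8.0293297 × 10^13) = 8.9607 × 10^6.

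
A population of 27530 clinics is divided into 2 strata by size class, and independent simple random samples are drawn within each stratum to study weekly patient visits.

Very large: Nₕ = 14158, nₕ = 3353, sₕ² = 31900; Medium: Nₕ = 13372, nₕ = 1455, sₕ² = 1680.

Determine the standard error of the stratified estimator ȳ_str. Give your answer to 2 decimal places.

1.47

Var(ȳ_str) = Σₕ Wₕ²(1 − fₕ)sₕ²/nₕ with Wₕ = Nₕ/N, N = 27530.
Very large: Wₕ = 0.51427534; term = 0.51427534²·(1 − 0.23682724)·31900/3353 = 1.9203102.
Medium: Wₕ = 0.48572466; term = 0.48572466²·(1 − 0.10880945)·1680/1455 = 0.2427712.
Sum = 2.1630814.
SE = √(2.1630814) = 1.47.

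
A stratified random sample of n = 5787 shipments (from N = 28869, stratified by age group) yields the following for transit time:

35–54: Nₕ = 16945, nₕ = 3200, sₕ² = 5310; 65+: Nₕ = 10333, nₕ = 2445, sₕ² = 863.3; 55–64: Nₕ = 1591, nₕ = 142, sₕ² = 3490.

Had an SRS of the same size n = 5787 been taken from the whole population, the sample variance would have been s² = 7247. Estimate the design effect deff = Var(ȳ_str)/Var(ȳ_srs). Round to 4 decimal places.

0.5655

Var(ȳ_str) = Σ Wₕ²(1−fₕ)sₕ²/nₕ with Wₕ = Nₕ/28869:
  35–54: (16945/28869)²·(1−3200/16945)·5310/3200 = 0.46373233
  65+: (10333/28869)²·(1−2445/10333)·863.3/2445 = 0.034531284
  55–64: (1591/28869)²·(1−142/1591)·3490/142 = 0.067984854
  → Var(ȳ_str) = 0.56624847.
Var(ȳ_srs) = (1 − 5787/28869)·7247/5787 = 1.0012591.
deff = 0.56624847 / 1.0012591 = 0.5655.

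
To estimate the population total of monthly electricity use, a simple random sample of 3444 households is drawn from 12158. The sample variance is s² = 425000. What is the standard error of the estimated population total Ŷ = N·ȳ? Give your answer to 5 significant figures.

Var(Ŷ) = N²·Var(ȳ) = N²·(1 − n/N)·s²/n.
f = 3444/12158 = 0.28327027; Var(ȳ) = 0.71672973·425000/3444 = 88.446612.
Var(Ŷ) = 12158² · 88.446612 = 1.307391 × 10^10.
SE(Ŷ) = √(1.307391 × 10^10) = 114340.

114340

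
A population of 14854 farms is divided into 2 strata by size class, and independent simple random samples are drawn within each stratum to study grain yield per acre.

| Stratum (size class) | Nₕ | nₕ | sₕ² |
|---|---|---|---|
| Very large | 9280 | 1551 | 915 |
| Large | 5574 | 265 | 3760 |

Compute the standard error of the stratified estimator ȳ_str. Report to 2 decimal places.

Var(ȳ_str) = Σₕ Wₕ²(1 − fₕ)sₕ²/nₕ with Wₕ = Nₕ/N, N = 14854.
Very large: Wₕ = 0.62474754; term = 0.62474754²·(1 − 0.16713362)·915/1551 = 0.19177577.
Large: Wₕ = 0.37525246; term = 0.37525246²·(1 − 0.04754216)·3760/265 = 1.9029826.
Sum = 2.0947584.
SE = √(2.0947584) = 1.45.

1.45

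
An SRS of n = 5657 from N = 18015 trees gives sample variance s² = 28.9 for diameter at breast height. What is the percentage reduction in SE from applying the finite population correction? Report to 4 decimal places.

17.1759

f = n/N = 5657/18015 = 0.31401610.
SE_no-fpc = √(s²/n) = 0.071475275; SE_fpc = √((1−f)s²/n) = 0.059198785.
Ratio = √(1−f) = 0.82824145. Reduction = 100·(1 − 0.82824145) = 17.1759%.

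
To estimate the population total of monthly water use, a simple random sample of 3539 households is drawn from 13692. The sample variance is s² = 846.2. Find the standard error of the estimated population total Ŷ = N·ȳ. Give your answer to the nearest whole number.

5765

Var(Ŷ) = N²·Var(ȳ) = N²·(1 − n/N)·s²/n.
f = 3539/13692 = 0.25847210; Var(ȳ) = 0.74152790·846.2/3539 = 0.17730458.
Var(Ŷ) = 13692² · 0.17730458 = 3.3239443 × 10^7.
SE(Ŷ) = √(3.3239443 × 10^7) = 5765.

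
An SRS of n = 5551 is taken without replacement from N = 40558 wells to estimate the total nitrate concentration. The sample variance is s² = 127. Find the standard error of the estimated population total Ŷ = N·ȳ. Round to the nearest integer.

5699

Var(Ŷ) = N²·Var(ȳ) = N²·(1 − n/N)·s²/n.
f = 5551/40558 = 0.13686572; Var(ȳ) = 0.86313428·127/5551 = 0.019747442.
Var(Ŷ) = 40558² · 0.019747442 = 3.2483582 × 10^7.
SE(Ŷ) = √(3.2483582 × 10^7) = 5699.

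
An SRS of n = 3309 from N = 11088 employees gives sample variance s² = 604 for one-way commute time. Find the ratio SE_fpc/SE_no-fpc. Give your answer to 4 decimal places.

f = n/N = 3309/11088 = 0.29843074.
SE_no-fpc = √(s²/n) = 0.42723821; SE_fpc = √((1−f)s²/n) = 0.35785358.
Ratio = √(1−f) = 0.83759732.

0.8376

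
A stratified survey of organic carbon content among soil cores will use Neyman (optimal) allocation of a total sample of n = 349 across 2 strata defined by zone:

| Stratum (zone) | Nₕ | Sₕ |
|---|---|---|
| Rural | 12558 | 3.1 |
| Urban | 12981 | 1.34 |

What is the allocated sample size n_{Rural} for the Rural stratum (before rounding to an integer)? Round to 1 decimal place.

241.2

Neyman allocation: nₕ = n·NₕSₕ / Σⱼ NⱼSⱼ.
Σ NⱼSⱼ = 12558·3.1 + 12981·1.34 = 56324.34.
n_{Rural} = 349·12558·3.1 / 56324.34 = 241.2.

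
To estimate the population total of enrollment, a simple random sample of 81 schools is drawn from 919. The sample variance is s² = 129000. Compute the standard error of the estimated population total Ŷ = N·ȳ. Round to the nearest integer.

Var(Ŷ) = N²·Var(ȳ) = N²·(1 − n/N)·s²/n.
f = 81/919 = 0.08813928; Var(ȳ) = 0.91186072·129000/81 = 1452.2226.
Var(Ŷ) = 919² · 1452.2226 = 1.2264906 × 10^9.
SE(Ŷ) = √(1.2264906 × 10^9) = 35021.

35021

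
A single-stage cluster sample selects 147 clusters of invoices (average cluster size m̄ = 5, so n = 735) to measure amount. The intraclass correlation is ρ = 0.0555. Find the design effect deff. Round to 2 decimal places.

deff = 1 + (5 − 1)·0.0555 = 1 + 0.222 = 1.222.

1.22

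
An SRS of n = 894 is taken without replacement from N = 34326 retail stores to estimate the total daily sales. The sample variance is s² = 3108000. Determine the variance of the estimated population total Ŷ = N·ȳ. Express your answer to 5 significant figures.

Var(Ŷ) = N²·Var(ȳ) = N²·(1 − n/N)·s²/n.
f = 894/34326 = 0.02604440; Var(ȳ) = 0.97395560·3108000/894 = 3385.9665.
Var(Ŷ) = 34326² · 3385.9665 = 3.9895972 × 10^12.

3.9896 × 10^12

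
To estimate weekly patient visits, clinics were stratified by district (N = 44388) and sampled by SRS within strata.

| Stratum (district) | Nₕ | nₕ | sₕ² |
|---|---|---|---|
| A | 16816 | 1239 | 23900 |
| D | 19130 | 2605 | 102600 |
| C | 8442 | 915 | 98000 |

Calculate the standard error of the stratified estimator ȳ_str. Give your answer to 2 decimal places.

Var(ȳ_str) = Σₕ Wₕ²(1 − fₕ)sₕ²/nₕ with Wₕ = Nₕ/N, N = 44388.
A: Wₕ = 0.37884113; term = 0.37884113²·(1 − 0.07367983)·23900/1239 = 2.5644956.
D: Wₕ = 0.43097233; term = 0.43097233²·(1 − 0.13617355)·102600/2605 = 6.319241.
C: Wₕ = 0.19018654; term = 0.19018654²·(1 − 0.10838664)·98000/915 = 3.4541492.
Sum = 12.337886.
SE = √(12.337886) = 3.51.

3.51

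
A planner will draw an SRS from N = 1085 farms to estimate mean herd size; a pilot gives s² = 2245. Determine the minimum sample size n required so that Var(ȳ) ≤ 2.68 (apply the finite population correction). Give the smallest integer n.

Without fpc, n₀ = s²/D = 2245/2.68 = 837.6866.
With fpc, (1 − n/N)·s²/n ≤ D requires n ≥ n₀/(1 + n₀/N) = 837.6866/(1 + 837.6866/1085) = 472.7187.
Rounding up, n = 473.

473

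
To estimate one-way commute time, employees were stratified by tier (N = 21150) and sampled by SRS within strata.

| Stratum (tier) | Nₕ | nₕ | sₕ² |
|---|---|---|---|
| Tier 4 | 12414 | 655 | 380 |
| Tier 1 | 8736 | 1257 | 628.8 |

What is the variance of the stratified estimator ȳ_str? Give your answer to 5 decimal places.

Var(ȳ_str) = Σₕ Wₕ²(1 − fₕ)sₕ²/nₕ with Wₕ = Nₕ/N, N = 21150.
Tier 4: Wₕ = 0.58695035; term = 0.58695035²·(1 − 0.05276301)·380/655 = 0.18932313.
Tier 1: Wₕ = 0.41304965; term = 0.41304965²·(1 − 0.14388736)·628.8/1257 = 0.073065552.
Sum = 0.26238868.

0.26239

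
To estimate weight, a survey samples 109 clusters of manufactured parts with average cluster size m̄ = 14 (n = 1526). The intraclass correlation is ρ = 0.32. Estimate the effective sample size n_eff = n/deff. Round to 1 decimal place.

295.7

deff = 1 + (14 − 1)·0.32 = 1 + 4.16 = 5.16.
n_eff = 1526 / 5.16 = 295.7.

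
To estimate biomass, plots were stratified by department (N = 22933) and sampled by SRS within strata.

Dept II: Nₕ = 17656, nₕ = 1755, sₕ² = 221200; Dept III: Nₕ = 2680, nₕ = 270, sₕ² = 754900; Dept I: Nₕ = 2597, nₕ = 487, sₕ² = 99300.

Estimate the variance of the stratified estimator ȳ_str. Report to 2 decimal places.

103.74

Var(ȳ_str) = Σₕ Wₕ²(1 − fₕ)sₕ²/nₕ with Wₕ = Nₕ/N, N = 22933.
Dept II: Wₕ = 0.76989491; term = 0.76989491²·(1 − 0.09939964)·221200/1755 = 67.282639.
Dept III: Wₕ = 0.11686216; term = 0.11686216²·(1 − 0.10074627)·754900/270 = 34.336479.
Dept I: Wₕ = 0.11324293; term = 0.11324293²·(1 − 0.18752407)·99300/487 = 2.1244815.
Sum = 103.7436.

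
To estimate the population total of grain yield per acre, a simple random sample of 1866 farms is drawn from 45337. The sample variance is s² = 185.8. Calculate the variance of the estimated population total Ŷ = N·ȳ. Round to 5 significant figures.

1.9624 × 10^8

Var(Ŷ) = N²·Var(ȳ) = N²·(1 − n/N)·s²/n.
f = 1866/45337 = 0.04115844; Var(ȳ) = 0.95884156·185.8/1866 = 0.095473078.
Var(Ŷ) = 45337² · 0.095473078 = 1.9623952 × 10^8.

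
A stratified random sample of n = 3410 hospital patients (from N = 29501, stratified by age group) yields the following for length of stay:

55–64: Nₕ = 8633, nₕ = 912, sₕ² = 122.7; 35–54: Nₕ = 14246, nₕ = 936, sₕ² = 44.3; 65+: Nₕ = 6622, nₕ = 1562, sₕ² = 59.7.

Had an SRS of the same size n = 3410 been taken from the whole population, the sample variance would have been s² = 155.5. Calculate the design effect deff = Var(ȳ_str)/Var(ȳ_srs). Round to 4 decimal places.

0.5477

Var(ȳ_str) = Σ Wₕ²(1−fₕ)sₕ²/nₕ with Wₕ = Nₕ/29501:
  55–64: (8633/29501)²·(1−912/8633)·122.7/912 = 0.010304135
  35–54: (14246/29501)²·(1−936/14246)·44.3/936 = 0.010311584
  65+: (6622/29501)²·(1−1562/6622)·59.7/1562 = 0.0014714975
  → Var(ȳ_str) = 0.022087217.
Var(ȳ_srs) = (1 − 3410/29501)·155.5/3410 = 0.040330165.
deff = 0.022087217 / 0.040330165 = 0.5477.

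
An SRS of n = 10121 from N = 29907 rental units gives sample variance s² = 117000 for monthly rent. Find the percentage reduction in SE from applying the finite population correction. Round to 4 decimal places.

18.6622

f = n/N = 10121/29907 = 0.33841576.
SE_no-fpc = √(s²/n) = 3.400018; SE_fpc = √((1−f)s²/n) = 2.7655008.
Ratio = √(1−f) = 0.81337829. Reduction = 100·(1 − 0.81337829) = 18.6622%.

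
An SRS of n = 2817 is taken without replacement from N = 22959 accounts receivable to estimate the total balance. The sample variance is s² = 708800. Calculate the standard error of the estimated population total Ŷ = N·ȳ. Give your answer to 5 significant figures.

Var(Ŷ) = N²·Var(ȳ) = N²·(1 − n/N)·s²/n.
f = 2817/22959 = 0.12269698; Var(ȳ) = 0.87730302·708800/2817 = 220.74277.
Var(Ŷ) = 22959² · 220.74277 = 1.1635698 × 10^11.
SE(Ŷ) = √(1.1635698 × 10^11) = 341110.

341110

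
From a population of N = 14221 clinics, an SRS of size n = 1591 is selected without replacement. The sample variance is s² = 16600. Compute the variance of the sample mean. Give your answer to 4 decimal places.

9.2664

Under SRS without replacement, Var(ȳ) = (1 − f)·s²/n with f = n/N = 1591/14221 = 0.11187680.
Var(ȳ) = (1 − 0.11187680)·16600/1591 = 0.88812320·10.43369 = 9.2664017.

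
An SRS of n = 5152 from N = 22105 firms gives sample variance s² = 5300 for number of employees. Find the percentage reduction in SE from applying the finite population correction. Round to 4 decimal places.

12.4254

f = n/N = 5152/22105 = 0.23306944.
SE_no-fpc = √(s²/n) = 1.0142617; SE_fpc = √((1−f)s²/n) = 0.8882353.
Ratio = √(1−f) = 0.87574572. Reduction = 100·(1 − 0.87574572) = 12.4254%.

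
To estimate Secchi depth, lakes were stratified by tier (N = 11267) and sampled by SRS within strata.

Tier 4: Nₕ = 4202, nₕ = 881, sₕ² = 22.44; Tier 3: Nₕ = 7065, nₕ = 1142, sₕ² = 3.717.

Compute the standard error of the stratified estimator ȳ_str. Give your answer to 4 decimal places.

Var(ȳ_str) = Σₕ Wₕ²(1 − fₕ)sₕ²/nₕ with Wₕ = Nₕ/N, N = 11267.
Tier 4: Wₕ = 0.37294755; term = 0.37294755²·(1 − 0.20966207)·22.44/881 = 0.0027999823.
Tier 3: Wₕ = 0.62705245; term = 0.62705245²·(1 − 0.16164190)·3.717/1142 = 0.0010729112.
Sum = 0.0038728935.
SE = √(0.0038728935) = 0.0622.

0.0622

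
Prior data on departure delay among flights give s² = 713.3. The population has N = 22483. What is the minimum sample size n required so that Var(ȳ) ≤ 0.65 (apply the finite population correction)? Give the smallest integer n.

1047

Without fpc, n₀ = s²/D = 713.3/0.65 = 1097.3846.
With fpc, (1 − n/N)·s²/n ≤ D requires n ≥ n₀/(1 + n₀/N) = 1097.3846/(1 + 1097.3846/22483) = 1046.3145.
Rounding up, n = 1047.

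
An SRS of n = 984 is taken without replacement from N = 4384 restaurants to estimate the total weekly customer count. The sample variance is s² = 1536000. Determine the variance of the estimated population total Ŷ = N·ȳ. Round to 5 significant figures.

Var(Ŷ) = N²·Var(ȳ) = N²·(1 − n/N)·s²/n.
f = 984/4384 = 0.22445255; Var(ȳ) = 0.77554745·1536000/984 = 1210.6106.
Var(Ŷ) = 4384² · 1210.6106 = 2.3267277 × 10^10.

2.3267 × 10^10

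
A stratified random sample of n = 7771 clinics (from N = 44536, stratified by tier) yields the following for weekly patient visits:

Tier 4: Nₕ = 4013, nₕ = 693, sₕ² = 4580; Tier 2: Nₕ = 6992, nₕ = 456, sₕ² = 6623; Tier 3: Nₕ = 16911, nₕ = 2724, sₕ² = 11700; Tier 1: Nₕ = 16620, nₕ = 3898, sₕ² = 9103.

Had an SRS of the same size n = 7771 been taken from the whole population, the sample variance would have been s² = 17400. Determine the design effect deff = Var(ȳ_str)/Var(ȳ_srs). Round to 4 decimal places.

0.6208

Var(ȳ_str) = Σ Wₕ²(1−fₕ)sₕ²/nₕ with Wₕ = Nₕ/44536:
  Tier 4: (4013/44536)²·(1−693/4013)·4580/693 = 0.044393263
  Tier 2: (6992/44536)²·(1−456/6992)·6623/456 = 0.33464239
  Tier 3: (16911/44536)²·(1−2724/16911)·11700/2724 = 0.51953666
  Tier 1: (16620/44536)²·(1−3898/16620)·9103/3898 = 0.24894689
  → Var(ȳ_str) = 1.1475192.
Var(ȳ_srs) = (1 − 7771/44536)·17400/7771 = 1.8483989.
deff = 1.1475192 / 1.8483989 = 0.6208.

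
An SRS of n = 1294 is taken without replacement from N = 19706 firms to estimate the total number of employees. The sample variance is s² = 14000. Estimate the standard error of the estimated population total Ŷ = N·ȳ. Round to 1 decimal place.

62653.7

Var(Ŷ) = N²·Var(ȳ) = N²·(1 − n/N)·s²/n.
f = 1294/19706 = 0.06566528; Var(ȳ) = 0.93433472·14000/1294 = 10.108722.
Var(Ŷ) = 19706² · 10.108722 = 3.925484 × 10^9.
SE(Ŷ) = √(3.925484 × 10^9) = 62653.7.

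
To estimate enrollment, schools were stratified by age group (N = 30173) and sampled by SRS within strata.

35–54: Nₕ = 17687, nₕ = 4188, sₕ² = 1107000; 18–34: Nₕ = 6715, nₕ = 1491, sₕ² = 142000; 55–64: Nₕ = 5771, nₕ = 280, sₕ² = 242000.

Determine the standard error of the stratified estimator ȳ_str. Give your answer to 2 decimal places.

Var(ȳ_str) = Σₕ Wₕ²(1 − fₕ)sₕ²/nₕ with Wₕ = Nₕ/N, N = 30173.
35–54: Wₕ = 0.58618633; term = 0.58618633²·(1 − 0.23678408)·1107000/4188 = 69.320189.
18–34: Wₕ = 0.22254996; term = 0.22254996²·(1 − 0.22204021)·142000/1491 = 3.6696353.
55–64: Wₕ = 0.19126371; term = 0.19126371²·(1 − 0.04851845)·242000/280 = 30.083119.
Sum = 103.07294.
SE = √(103.07294) = 10.15.

10.15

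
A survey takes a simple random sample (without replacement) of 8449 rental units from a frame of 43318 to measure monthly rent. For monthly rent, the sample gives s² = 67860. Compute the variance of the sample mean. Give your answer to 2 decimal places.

6.47

Under SRS without replacement, Var(ȳ) = (1 − f)·s²/n with f = n/N = 8449/43318 = 0.19504594.
Var(ȳ) = (1 − 0.19504594)·67860/8449 = 0.80495406·8.0317197 = 6.4651654.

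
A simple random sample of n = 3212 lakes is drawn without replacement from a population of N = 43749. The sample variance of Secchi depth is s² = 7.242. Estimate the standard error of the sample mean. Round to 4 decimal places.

Under SRS without replacement, Var(ȳ) = (1 − f)·s²/n with f = n/N = 3212/43749 = 0.07341882.
Var(ȳ) = (1 − 0.07341882)·7.242/3212 = 0.92658118·0.00225467 = 0.0020891348.
SE(ȳ) = √(0.0020891348) = 0.0457.

0.0457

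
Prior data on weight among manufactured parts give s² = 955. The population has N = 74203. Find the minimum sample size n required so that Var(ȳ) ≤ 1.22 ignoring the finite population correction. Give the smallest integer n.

783

Without fpc, n₀ = s²/D = 955/1.22 = 782.7869.
Rounding up, n = 783.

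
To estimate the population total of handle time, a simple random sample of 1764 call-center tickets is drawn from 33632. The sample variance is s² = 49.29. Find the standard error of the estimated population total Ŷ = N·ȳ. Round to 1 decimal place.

Var(Ŷ) = N²·Var(ȳ) = N²·(1 − n/N)·s²/n.
f = 1764/33632 = 0.05245005; Var(ȳ) = 0.94754995·49.29/1764 = 0.026476608.
Var(Ŷ) = 33632² · 0.026476608 = 2.9947994 × 10^7.
SE(Ŷ) = √(2.9947994 × 10^7) = 5472.5.

5472.5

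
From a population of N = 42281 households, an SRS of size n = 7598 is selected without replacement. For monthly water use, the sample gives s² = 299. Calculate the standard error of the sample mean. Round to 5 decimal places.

0.17967

Under SRS without replacement, Var(ȳ) = (1 − f)·s²/n with f = n/N = 7598/42281 = 0.17970247.
Var(ȳ) = (1 − 0.17970247)·299/7598 = 0.82029753·0.039352461 = 0.032280727.
SE(ȳ) = √(0.032280727) = 0.17967.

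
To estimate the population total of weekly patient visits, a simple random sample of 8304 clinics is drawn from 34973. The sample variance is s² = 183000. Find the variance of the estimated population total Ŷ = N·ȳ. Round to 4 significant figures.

Var(Ŷ) = N²·Var(ȳ) = N²·(1 − n/N)·s²/n.
f = 8304/34973 = 0.23744031; Var(ȳ) = 0.76255969·183000/8304 = 16.804964.
Var(Ŷ) = 34973² · 16.804964 = 2.0554332 × 10^10.

2.055 × 10^10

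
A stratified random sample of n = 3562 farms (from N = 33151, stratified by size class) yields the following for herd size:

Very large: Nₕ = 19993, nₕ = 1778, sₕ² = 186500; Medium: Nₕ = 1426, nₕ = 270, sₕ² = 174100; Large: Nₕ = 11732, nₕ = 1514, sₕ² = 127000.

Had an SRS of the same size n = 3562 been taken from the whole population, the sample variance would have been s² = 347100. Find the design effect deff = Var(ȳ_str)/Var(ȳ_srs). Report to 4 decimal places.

Var(ȳ_str) = Σ Wₕ²(1−fₕ)sₕ²/nₕ with Wₕ = Nₕ/33151:
  Very large: (19993/33151)²·(1−1778/19993)·186500/1778 = 34.758494
  Medium: (1426/33151)²·(1−270/1426)·174100/270 = 0.96720626
  Large: (11732/33151)²·(1−1514/11732)·127000/1514 = 9.1500303
  → Var(ȳ_str) = 44.875731.
Var(ȳ_srs) = (1 − 3562/33151)·347100/3562 = 86.974983.
deff = 44.875731 / 86.974983 = 0.5160.

0.5160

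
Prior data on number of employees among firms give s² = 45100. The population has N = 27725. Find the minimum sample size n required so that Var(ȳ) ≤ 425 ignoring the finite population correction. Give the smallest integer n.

107

Without fpc, n₀ = s²/D = 45100/425 = 106.1176.
Rounding up, n = 107.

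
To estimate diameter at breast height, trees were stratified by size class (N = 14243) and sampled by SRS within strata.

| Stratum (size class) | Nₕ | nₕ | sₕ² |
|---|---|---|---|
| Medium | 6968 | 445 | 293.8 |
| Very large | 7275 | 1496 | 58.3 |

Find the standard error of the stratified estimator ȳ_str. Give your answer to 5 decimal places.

Var(ȳ_str) = Σₕ Wₕ²(1 − fₕ)sₕ²/nₕ with Wₕ = Nₕ/N, N = 14243.
Medium: Wₕ = 0.48922278; term = 0.48922278²·(1 − 0.06386338)·293.8/445 = 0.14792595.
Very large: Wₕ = 0.51077722; term = 0.51077722²·(1 − 0.20563574)·58.3/1496 = 0.008076435.
Sum = 0.15600239.
SE = √(0.15600239) = 0.39497.

0.39497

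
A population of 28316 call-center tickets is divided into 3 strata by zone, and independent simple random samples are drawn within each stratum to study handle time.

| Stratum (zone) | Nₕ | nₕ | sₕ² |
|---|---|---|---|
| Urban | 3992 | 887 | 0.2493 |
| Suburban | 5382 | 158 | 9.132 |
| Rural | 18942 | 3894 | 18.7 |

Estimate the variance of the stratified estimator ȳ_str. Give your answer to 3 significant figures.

Var(ȳ_str) = Σₕ Wₕ²(1 − fₕ)sₕ²/nₕ with Wₕ = Nₕ/N, N = 28316.
Urban: Wₕ = 0.14098036; term = 0.14098036²·(1 − 0.22219439)·0.2493/887 = 4.3449721 × 10^-6.
Suburban: Wₕ = 0.19006922; term = 0.19006922²·(1 − 0.02935712)·9.132/158 = 0.0020267112.
Rural: Wₕ = 0.66895042; term = 0.66895042²·(1 − 0.20557491)·18.7/3894 = 0.0017072081.
Sum = 0.0037382643.

0.00374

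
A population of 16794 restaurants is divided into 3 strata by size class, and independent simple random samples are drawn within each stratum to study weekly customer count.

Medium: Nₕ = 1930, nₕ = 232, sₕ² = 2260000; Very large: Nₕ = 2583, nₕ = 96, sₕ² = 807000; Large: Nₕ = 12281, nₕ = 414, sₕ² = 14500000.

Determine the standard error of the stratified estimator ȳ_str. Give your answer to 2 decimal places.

Var(ȳ_str) = Σₕ Wₕ²(1 − fₕ)sₕ²/nₕ with Wₕ = Nₕ/N, N = 16794.
Medium: Wₕ = 0.11492200; term = 0.11492200²·(1 − 0.12020725)·2260000/232 = 113.18976.
Very large: Wₕ = 0.15380493; term = 0.15380493²·(1 − 0.03716609)·807000/96 = 191.46712.
Large: Wₕ = 0.73127307; term = 0.73127307²·(1 − 0.03371061)·14500000/414 = 18098.144.
Sum = 18402.801.
SE = √(18402.801) = 135.66.

135.66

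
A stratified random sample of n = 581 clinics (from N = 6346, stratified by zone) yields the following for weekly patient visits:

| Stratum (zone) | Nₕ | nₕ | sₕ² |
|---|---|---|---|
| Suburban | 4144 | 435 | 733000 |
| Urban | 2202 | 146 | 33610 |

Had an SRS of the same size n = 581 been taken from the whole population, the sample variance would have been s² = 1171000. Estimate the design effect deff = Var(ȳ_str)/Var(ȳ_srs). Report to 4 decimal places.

0.3654

Var(ȳ_str) = Σ Wₕ²(1−fₕ)sₕ²/nₕ with Wₕ = Nₕ/6346:
  Suburban: (4144/6346)²·(1−435/4144)·733000/435 = 643.11874
  Urban: (2202/6346)²·(1−146/2202)·33610/146 = 25.879504
  → Var(ȳ_str) = 668.99824.
Var(ȳ_srs) = (1 − 581/6346)·1171000/581 = 1830.9648.
deff = 668.99824 / 1830.9648 = 0.3654.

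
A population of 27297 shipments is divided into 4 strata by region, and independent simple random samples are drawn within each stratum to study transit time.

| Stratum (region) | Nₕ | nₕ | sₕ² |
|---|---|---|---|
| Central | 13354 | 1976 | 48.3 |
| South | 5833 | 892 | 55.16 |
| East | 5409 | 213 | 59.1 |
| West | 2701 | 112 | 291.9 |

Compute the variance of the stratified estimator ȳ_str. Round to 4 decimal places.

0.0423

Var(ȳ_str) = Σₕ Wₕ²(1 − fₕ)sₕ²/nₕ with Wₕ = Nₕ/N, N = 27297.
Central: Wₕ = 0.48921127; term = 0.48921127²·(1 − 0.14797065)·48.3/1976 = 0.0049843399.
South: Wₕ = 0.21368649; term = 0.21368649²·(1 − 0.15292302)·55.16/892 = 0.0023918635.
East: Wₕ = 0.19815364; term = 0.19815364²·(1 − 0.03937881)·59.1/213 = 0.010465601.
West: Wₕ = 0.09894860; term = 0.09894860²·(1 − 0.04146612)·291.9/112 = 0.024459235.
Sum = 0.042301039.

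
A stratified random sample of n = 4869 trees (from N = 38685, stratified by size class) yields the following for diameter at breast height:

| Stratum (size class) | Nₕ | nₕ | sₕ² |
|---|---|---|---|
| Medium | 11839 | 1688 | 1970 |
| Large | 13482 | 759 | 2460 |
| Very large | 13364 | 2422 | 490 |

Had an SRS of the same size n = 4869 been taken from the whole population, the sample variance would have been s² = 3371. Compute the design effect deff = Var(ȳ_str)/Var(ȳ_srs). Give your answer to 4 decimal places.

Var(ȳ_str) = Σ Wₕ²(1−fₕ)sₕ²/nₕ with Wₕ = Nₕ/38685:
  Medium: (11839/38685)²·(1−1688/11839)·1970/1688 = 0.093720032
  Large: (13482/38685)²·(1−759/13482)·2460/759 = 0.37149415
  Very large: (13364/38685)²·(1−2422/13364)·490/2422 = 0.019768327
  → Var(ȳ_str) = 0.48498251.
Var(ȳ_srs) = (1 − 4869/38685)·3371/4869 = 0.60519957.
deff = 0.48498251 / 0.60519957 = 0.8014.

0.8014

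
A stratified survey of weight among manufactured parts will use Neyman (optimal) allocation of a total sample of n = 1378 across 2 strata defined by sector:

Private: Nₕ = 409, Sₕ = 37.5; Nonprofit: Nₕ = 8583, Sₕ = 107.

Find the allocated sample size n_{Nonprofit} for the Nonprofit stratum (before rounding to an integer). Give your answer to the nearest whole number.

Neyman allocation: nₕ = n·NₕSₕ / Σⱼ NⱼSⱼ.
Σ NⱼSⱼ = 409·37.5 + 8583·107 = 933718.5.
n_{Nonprofit} = 1378·8583·107 / 933718.5 = 1355.

1355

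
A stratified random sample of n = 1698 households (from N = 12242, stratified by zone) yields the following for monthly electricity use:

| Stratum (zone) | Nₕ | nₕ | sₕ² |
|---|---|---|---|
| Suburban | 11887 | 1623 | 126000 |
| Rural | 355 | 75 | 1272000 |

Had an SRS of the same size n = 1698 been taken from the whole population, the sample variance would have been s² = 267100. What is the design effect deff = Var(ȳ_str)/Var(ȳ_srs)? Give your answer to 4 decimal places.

Var(ȳ_str) = Σ Wₕ²(1−fₕ)sₕ²/nₕ with Wₕ = Nₕ/12242:
  Suburban: (11887/12242)²·(1−1623/11887)·126000/1623 = 63.20278
  Rural: (355/12242)²·(1−75/355)·1272000/75 = 11.248833
  → Var(ȳ_str) = 74.451613.
Var(ȳ_srs) = (1 − 1698/12242)·267100/1698 = 135.48438.
deff = 74.451613 / 135.48438 = 0.5495.

0.5495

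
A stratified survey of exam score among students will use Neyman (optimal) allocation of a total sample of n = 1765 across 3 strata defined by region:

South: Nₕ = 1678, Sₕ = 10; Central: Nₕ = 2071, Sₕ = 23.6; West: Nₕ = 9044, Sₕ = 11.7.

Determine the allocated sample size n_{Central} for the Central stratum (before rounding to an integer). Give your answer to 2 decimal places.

Neyman allocation: nₕ = n·NₕSₕ / Σⱼ NⱼSⱼ.
Σ NⱼSⱼ = 1678·10 + 2071·23.6 + 9044·11.7 = 171470.4.
n_{Central} = 1765·2071·23.6 / 171470.4 = 503.09.

503.09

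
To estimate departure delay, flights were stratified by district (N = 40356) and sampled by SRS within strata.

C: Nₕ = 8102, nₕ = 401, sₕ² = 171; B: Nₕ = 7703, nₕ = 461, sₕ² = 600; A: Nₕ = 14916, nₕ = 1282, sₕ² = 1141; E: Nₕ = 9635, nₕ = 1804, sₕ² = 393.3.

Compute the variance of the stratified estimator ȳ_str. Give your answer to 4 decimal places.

0.1822

Var(ȳ_str) = Σₕ Wₕ²(1 − fₕ)sₕ²/nₕ with Wₕ = Nₕ/N, N = 40356.
C: Wₕ = 0.20076321; term = 0.20076321²·(1 − 0.04949395)·171/401 = 0.016337096.
B: Wₕ = 0.19087620; term = 0.19087620²·(1 − 0.05984681)·600/461 = 0.044581278.
A: Wₕ = 0.36961047; term = 0.36961047²·(1 − 0.08594798)·1141/1282 = 0.11113659.
E: Wₕ = 0.23875012; term = 0.23875012²·(1 − 0.18723404)·393.3/1804 = 0.010100436.
Sum = 0.1821554.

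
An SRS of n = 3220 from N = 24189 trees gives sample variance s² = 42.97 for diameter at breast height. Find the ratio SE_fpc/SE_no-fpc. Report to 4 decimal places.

f = n/N = 3220/24189 = 0.13311836.
SE_no-fpc = √(s²/n) = 0.11551935; SE_fpc = √((1−f)s²/n) = 0.107556.
Ratio = √(1−f) = 0.93106479.

0.9311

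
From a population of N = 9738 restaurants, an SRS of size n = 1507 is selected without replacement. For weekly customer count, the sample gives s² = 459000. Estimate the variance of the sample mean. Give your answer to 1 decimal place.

257.4

Under SRS without replacement, Var(ȳ) = (1 − f)·s²/n with f = n/N = 1507/9738 = 0.15475457.
Var(ȳ) = (1 − 0.15475457)·459000/1507 = 0.84524543·304.57863 = 257.4437.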